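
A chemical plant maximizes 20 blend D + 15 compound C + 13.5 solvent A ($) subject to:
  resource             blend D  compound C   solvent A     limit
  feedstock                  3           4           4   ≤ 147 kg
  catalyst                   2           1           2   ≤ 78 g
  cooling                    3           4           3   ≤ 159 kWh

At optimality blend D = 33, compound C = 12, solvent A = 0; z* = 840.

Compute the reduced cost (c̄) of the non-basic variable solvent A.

-8.5

At the optimum: feedstock uses 147 of 147 (binding); catalyst uses 78 of 78 (binding); cooling uses 147 of 159 (slack = 12).
Slack constraints have shadow price 0 (complementary slackness).
Dual feasibility on the basic columns requires 3·y_feedstock + 2·y_catalyst = 20, 4·y_feedstock + 1·y_catalyst = 15.
Solving: y_feedstock = 2, y_catalyst = 7.
Reduced cost of solvent A: c₃ − yᵀa₃ = 13.5 − (2·4 + 7·2) = 13.5 − 22 = -8.5.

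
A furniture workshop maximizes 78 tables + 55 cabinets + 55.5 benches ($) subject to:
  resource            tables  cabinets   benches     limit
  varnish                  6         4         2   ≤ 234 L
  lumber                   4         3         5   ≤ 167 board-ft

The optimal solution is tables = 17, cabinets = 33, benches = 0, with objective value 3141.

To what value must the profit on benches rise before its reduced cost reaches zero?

59

Both varnish and lumber are binding at x*.
From A_Bᵀ y = c: 6·y_varnish + 4·y_lumber = 78; 4·y_varnish + 3·y_lumber = 55.
Solving: y_varnish = 7, y_lumber = 9.
benches enters the basis when its profit ≥ yᵀa₃ = 7·2 + 9·5 = 59.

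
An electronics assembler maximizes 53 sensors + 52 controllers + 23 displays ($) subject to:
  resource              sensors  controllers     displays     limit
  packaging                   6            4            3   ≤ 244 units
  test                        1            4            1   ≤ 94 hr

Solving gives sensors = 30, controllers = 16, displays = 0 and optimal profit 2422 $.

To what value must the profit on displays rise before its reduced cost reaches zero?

Both packaging and test are binding at x*.
The binding rows give the dual system: 6·y_packaging + 1·y_test = 53 and 4·y_packaging + 4·y_test = 52.
→ y_packaging = 8 and y_test = 5.
displays enters the basis when its profit ≥ yᵀa₃ = 8·3 + 5·1 = 29.

29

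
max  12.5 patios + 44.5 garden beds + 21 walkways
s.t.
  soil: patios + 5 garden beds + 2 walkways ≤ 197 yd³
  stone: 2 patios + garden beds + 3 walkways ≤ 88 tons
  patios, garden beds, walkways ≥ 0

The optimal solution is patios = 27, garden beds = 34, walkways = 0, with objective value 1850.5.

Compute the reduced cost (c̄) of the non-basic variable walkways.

-2

Both soil and stone are binding at x*.
Dual feasibility on the basic columns requires 1·y_soil + 2·y_stone = 12.5, 5·y_soil + 1·y_stone = 44.5.
→ y_soil = 8.5 and y_stone = 2.
Reduced cost of walkways: c₃ − yᵀa₃ = 21 − (8.5·2 + 2·3) = 21 − 23 = -2.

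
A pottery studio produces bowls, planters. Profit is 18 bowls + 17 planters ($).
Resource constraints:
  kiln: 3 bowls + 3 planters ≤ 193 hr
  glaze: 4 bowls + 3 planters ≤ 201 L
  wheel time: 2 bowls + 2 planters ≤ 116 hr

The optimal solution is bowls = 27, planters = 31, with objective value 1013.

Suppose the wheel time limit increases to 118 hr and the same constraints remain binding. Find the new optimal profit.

1027

Binding: glaze and wheel time. Non-binding: kiln (19 unused).
Since kiln is not tight, its dual is 0.
Dual feasibility on the basic columns requires 4·y_glaze + 2·y_wheel time = 18, 3·y_glaze + 2·y_wheel time = 17.
Solving: y_glaze = 1, y_wheel time = 7.
Δz = y_wheel time·Δb = 7 × (2) = 14, so new z* = 1013 + 14 = 1027.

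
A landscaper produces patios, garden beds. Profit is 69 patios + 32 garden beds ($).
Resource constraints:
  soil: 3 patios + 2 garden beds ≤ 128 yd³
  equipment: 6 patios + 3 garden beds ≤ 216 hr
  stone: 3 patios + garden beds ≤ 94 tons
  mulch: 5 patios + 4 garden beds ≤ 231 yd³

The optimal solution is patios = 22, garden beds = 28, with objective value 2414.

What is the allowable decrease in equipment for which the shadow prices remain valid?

28

Binding constraints: equipment, stone. The basis is B = [[6,3],[3,1]] with det -3.
Per unit decrease in equipment, x* moves by d = (0.3333, -1).
The basis stays optimal until garden beds reaches 0; allowable decrease = 28 hr.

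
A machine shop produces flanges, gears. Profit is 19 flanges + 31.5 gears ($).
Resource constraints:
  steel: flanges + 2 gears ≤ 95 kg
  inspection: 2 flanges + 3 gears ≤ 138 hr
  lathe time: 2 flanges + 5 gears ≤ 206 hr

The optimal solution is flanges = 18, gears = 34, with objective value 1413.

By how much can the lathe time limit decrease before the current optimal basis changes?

Binding constraints: inspection, lathe time. The basis is B = [[2,3],[2,5]] with det 4.
Per unit decrease in lathe time, x* moves by d = (0.75, -0.5).
The basis stays optimal until gears reaches 0; allowable decrease = 68 hr.

68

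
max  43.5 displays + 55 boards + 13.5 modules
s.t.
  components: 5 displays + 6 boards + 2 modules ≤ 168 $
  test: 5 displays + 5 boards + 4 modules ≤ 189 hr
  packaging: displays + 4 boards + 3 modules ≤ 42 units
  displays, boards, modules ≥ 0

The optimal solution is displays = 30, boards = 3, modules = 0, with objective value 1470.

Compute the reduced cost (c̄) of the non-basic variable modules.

At the optimum: components uses 168 of 168 (binding); test uses 165 of 189 (slack = 24); packaging uses 42 of 42 (binding).
By complementary slackness, y = 0 for the non-binding constraint.
The binding rows give the dual system: 5·y_components + 1·y_packaging = 43.5 and 6·y_components + 4·y_packaging = 55.
Solving: y_components = 8.5, y_packaging = 1.
Reduced cost of modules: c₃ − yᵀa₃ = 13.5 − (8.5·2 + 1·3) = 13.5 − 20 = -6.5.

-6.5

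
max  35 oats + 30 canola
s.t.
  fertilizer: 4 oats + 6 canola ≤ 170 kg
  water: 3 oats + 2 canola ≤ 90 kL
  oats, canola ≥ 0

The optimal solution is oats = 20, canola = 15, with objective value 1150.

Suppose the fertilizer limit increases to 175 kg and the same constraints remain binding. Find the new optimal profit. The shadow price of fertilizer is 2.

1160

Δb = 5, so new z* = 1150 + (2)·(5) = 1150 + 10 = 1160.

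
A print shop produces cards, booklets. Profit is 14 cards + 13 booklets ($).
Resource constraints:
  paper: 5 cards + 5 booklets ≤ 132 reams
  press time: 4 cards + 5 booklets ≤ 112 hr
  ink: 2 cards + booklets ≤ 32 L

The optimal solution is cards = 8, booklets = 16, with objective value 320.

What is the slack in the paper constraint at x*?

12

paper used = 5·8 + 5·16 = 120; slack = 132 − 120 = 12.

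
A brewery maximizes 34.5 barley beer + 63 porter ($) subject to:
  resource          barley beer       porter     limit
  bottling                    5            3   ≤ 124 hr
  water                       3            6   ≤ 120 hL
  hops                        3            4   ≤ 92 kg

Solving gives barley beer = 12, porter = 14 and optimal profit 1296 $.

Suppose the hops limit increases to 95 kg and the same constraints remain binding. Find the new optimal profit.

Check each constraint at x*: bottling 102/124 (slack 22); water 120/120 (tight); hops 92/92 (tight).
By complementary slackness, y = 0 for the non-binding constraint.
Dual feasibility on the basic columns requires 3·y_water + 3·y_hops = 34.5, 6·y_water + 4·y_hops = 63.
Solving: y_water = 8.5, y_hops = 3.
Δz = y_hops·Δb = 3 × (3) = 9, so new z* = 1296 + 9 = 1305.

1305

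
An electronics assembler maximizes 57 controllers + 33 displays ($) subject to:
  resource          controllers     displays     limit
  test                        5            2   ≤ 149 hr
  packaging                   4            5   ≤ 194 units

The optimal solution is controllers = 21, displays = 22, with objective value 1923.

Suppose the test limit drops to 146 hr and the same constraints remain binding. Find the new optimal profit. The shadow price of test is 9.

1896

Δb = -3, so new z* = 1923 + (9)·(-3) = 1923 − 27 = 1896.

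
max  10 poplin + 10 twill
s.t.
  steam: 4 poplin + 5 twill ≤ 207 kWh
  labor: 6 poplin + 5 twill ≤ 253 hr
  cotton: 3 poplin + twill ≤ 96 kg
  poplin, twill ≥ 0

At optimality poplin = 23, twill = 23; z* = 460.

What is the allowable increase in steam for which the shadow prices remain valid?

46

Binding constraints: steam, labor. The basis is B = [[4,5],[6,5]] with det -10.
Per unit increase in steam, x* moves by d = (-0.5, 0.6).
The basis stays optimal until poplin reaches 0; allowable increase = 46 kWh.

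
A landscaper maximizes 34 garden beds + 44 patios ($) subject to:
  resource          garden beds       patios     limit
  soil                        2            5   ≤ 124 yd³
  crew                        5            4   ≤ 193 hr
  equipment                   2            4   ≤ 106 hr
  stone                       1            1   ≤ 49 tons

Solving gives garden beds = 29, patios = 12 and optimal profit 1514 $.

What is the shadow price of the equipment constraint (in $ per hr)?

Binding: crew and equipment. Non-binding: soil (6 unused), stone (8 unused).
Since soil, stone are not tight, their duals are 0.
Dual feasibility on the basic columns requires 5·y_crew + 2·y_equipment = 34, 4·y_crew + 4·y_equipment = 44.
This yields shadow prices y_crew = 4, y_equipment = 7.
Shadow price of equipment = 7.

7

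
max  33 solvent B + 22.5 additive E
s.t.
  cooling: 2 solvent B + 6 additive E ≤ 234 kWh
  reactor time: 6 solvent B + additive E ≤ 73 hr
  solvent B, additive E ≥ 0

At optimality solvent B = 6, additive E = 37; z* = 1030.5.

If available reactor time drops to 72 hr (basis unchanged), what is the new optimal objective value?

Check each constraint at x*: cooling 234/234 (tight); reactor time 73/73 (tight).
Dual feasibility on the basic columns requires 2·y_cooling + 6·y_reactor time = 33, 6·y_cooling + 1·y_reactor time = 22.5.
Solving: y_cooling = 3, y_reactor time = 4.5.
Δz = y_reactor time·Δb = 4.5 × (-1) = -4.5, so new z* = 1030.5 − 4.5 = 1026.

1026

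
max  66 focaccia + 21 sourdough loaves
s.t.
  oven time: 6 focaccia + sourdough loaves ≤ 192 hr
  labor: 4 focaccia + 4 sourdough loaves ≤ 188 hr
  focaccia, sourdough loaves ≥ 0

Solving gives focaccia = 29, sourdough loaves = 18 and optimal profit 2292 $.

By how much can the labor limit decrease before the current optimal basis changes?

60

Binding constraints: oven time, labor. The basis is B = [[6,1],[4,4]] with det 20.
Per unit decrease in labor, x* moves by d = (0.05, -0.3).
The basis stays optimal until sourdough loaves reaches 0; allowable decrease = 60 hr.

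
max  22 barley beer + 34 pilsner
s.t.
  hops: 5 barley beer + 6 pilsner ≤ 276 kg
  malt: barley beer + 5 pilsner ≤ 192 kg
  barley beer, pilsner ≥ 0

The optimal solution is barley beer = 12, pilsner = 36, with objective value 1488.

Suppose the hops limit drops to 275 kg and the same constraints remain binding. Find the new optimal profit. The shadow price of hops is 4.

1484

Δb = -1, so new z* = 1488 + (4)·(-1) = 1488 − 4 = 1484.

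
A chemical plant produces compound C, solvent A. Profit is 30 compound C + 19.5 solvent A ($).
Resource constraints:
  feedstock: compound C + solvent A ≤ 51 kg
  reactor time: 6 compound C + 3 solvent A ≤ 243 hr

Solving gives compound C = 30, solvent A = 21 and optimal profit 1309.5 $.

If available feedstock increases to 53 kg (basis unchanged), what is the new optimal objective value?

At the optimum: feedstock uses 51 of 51 (binding); reactor time uses 243 of 243 (binding).
The binding rows give the dual system: 1·y_feedstock + 6·y_reactor time = 30 and 1·y_feedstock + 3·y_reactor time = 19.5.
Solving: y_feedstock = 9, y_reactor time = 3.5.
Δz = y_feedstock·Δb = 9 × (2) = 18, so new z* = 1309.5 + 18 = 1327.5.

1327.5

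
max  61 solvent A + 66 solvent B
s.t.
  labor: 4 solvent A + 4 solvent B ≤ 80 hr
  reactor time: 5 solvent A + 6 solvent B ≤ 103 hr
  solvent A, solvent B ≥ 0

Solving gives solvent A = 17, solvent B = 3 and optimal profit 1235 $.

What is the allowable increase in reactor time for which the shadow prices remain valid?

17

Binding constraints: labor, reactor time. The basis is B = [[4,4],[5,6]] with det 4.
Per unit increase in reactor time, x* moves by d = (-1, 1).
The basis stays optimal until solvent A reaches 0; allowable increase = 17 hr.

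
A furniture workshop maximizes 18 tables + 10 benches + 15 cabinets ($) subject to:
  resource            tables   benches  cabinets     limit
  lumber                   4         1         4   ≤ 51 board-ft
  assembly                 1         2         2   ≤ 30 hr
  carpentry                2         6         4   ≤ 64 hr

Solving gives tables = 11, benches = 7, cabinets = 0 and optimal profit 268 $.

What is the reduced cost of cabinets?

-5

Binding: lumber and carpentry. Non-binding: assembly (5 unused).
By complementary slackness, y = 0 for the non-binding constraint.
Dual feasibility on the basic columns requires 4·y_lumber + 2·y_carpentry = 18, 1·y_lumber + 6·y_carpentry = 10.
Solving: y_lumber = 4, y_carpentry = 1.
Reduced cost of cabinets: c₃ − yᵀa₃ = 15 − (4·4 + 1·4) = 15 − 20 = -5.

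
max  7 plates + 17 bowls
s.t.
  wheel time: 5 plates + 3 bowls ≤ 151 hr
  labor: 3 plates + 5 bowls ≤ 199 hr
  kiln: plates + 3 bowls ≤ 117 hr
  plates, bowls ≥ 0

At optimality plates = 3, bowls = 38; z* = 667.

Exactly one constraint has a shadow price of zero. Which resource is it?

wheel time: 129/151 (slack 22)
labor: 199/199 (binding)
kiln: 117/117 (binding)
By complementary slackness, a constraint with positive slack has shadow price 0 → wheel time.

wheel time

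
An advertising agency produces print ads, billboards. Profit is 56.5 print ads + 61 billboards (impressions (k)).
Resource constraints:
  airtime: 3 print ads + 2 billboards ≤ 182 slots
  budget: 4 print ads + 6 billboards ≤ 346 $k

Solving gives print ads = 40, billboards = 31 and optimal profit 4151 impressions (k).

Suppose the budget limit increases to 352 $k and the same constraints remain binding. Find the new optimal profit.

At the optimum: airtime uses 182 of 182 (binding); budget uses 346 of 346 (binding).
The binding rows give the dual system: 3·y_airtime + 4·y_budget = 56.5 and 2·y_airtime + 6·y_budget = 61.
This yields shadow prices y_airtime = 9.5, y_budget = 7.
Δz = y_budget·Δb = 7 × (6) = 42, so new z* = 4151 + 42 = 4193.

4193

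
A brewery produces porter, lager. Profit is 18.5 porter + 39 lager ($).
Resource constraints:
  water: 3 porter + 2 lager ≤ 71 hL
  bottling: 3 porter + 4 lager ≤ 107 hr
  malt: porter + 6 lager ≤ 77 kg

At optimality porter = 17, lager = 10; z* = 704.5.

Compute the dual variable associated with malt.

5

At the optimum: water uses 71 of 71 (binding); bottling uses 91 of 107 (slack = 16); malt uses 77 of 77 (binding).
Slack constraints have shadow price 0 (complementary slackness).
Dual feasibility on the basic columns requires 3·y_water + 1·y_malt = 18.5, 2·y_water + 6·y_malt = 39.
This yields shadow prices y_water = 4.5, y_malt = 5.
Shadow price of malt = 5.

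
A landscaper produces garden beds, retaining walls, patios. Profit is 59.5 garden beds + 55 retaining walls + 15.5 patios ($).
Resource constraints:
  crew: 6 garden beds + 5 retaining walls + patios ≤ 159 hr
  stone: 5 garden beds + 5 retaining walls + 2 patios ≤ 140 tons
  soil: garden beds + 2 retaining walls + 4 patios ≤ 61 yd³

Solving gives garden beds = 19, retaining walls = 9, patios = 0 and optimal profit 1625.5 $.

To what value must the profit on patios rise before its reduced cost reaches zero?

At the optimum: crew uses 159 of 159 (binding); stone uses 140 of 140 (binding); soil uses 37 of 61 (slack = 24).
By complementary slackness, y = 0 for the non-binding constraint.
Dual feasibility on the basic columns requires 6·y_crew + 5·y_stone = 59.5, 5·y_crew + 5·y_stone = 55.
This yields shadow prices y_crew = 4.5, y_stone = 6.5.
patios enters the basis when its profit ≥ yᵀa₃ = 4.5·1 + 6.5·2 = 17.5.

17.5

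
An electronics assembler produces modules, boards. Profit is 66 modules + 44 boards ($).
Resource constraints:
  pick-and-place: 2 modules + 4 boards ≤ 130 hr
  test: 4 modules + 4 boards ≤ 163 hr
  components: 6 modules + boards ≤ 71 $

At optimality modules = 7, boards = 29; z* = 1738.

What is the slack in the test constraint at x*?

19

test used = 4·7 + 4·29 = 144; slack = 163 − 144 = 19.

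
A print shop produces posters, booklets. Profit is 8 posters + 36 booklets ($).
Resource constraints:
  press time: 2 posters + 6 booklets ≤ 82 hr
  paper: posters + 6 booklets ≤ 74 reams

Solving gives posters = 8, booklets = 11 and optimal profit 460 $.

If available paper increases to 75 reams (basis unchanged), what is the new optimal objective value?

Both press time and paper are binding at x*.
The binding rows give the dual system: 2·y_press time + 1·y_paper = 8 and 6·y_press time + 6·y_paper = 36.
→ y_press time = 2 and y_paper = 4.
Δz = y_paper·Δb = 4 × (1) = 4, so new z* = 460 + 4 = 464.

464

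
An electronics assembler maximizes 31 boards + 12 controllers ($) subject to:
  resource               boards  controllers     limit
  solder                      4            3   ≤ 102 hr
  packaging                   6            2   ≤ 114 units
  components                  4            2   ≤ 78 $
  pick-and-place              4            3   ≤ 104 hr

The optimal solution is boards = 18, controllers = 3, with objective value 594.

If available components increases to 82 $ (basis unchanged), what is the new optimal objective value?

604

Check each constraint at x*: solder 81/102 (slack 21); packaging 114/114 (tight); components 78/78 (tight); pick-and-place 81/104 (slack 23).
Since solder, pick-and-place are not tight, their duals are 0.
From A_Bᵀ y = c: 6·y_packaging + 4·y_components = 31; 2·y_packaging + 2·y_components = 12.
→ y_packaging = 3.5 and y_components = 2.5.
Δz = y_components·Δb = 2.5 × (4) = 10, so new z* = 594 + 10 = 604.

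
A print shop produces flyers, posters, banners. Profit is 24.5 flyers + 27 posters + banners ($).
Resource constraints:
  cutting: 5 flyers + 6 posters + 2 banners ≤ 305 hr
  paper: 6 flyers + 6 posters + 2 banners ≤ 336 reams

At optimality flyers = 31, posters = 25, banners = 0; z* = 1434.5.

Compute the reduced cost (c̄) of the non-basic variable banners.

Check each constraint at x*: cutting 305/305 (tight); paper 336/336 (tight).
The binding rows give the dual system: 5·y_cutting + 6·y_paper = 24.5 and 6·y_cutting + 6·y_paper = 27.
This yields shadow prices y_cutting = 2.5, y_paper = 2.
Reduced cost of banners: c₃ − yᵀa₃ = 1 − (2.5·2 + 2·2) = 1 − 9 = -8.

-8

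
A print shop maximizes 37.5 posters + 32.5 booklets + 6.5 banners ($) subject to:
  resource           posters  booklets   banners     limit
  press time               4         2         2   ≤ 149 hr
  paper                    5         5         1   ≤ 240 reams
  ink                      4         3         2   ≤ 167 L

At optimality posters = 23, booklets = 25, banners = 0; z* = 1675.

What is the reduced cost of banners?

At the optimum: press time uses 142 of 149 (slack = 7); paper uses 240 of 240 (binding); ink uses 167 of 167 (binding).
Since press time is not tight, its dual is 0.
Dual feasibility on the basic columns requires 5·y_paper + 4·y_ink = 37.5, 5·y_paper + 3·y_ink = 32.5.
This yields shadow prices y_paper = 3.5, y_ink = 5.
Reduced cost of banners: c₃ − yᵀa₃ = 6.5 − (3.5·1 + 5·2) = 6.5 − 13.5 = -7.

-7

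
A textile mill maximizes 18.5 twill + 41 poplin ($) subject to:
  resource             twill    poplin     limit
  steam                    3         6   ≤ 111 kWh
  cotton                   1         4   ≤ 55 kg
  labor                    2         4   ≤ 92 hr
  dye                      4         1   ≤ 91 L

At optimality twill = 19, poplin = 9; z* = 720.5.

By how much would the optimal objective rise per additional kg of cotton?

At the optimum: steam uses 111 of 111 (binding); cotton uses 55 of 55 (binding); labor uses 74 of 92 (slack = 18); dye uses 85 of 91 (slack = 6).
Since labor, dye are not tight, their duals are 0.
From A_Bᵀ y = c: 3·y_steam + 1·y_cotton = 18.5; 6·y_steam + 4·y_cotton = 41.
→ y_steam = 5.5 and y_cotton = 2.
Shadow price of cotton = 2.

2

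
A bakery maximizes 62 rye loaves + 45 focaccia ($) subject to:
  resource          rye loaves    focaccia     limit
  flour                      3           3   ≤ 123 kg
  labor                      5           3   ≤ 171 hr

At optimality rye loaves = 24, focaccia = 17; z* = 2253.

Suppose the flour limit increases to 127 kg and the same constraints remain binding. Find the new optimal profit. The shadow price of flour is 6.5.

2279

Δb = 4, so new z* = 2253 + (6.5)·(4) = 2253 + 26 = 2279.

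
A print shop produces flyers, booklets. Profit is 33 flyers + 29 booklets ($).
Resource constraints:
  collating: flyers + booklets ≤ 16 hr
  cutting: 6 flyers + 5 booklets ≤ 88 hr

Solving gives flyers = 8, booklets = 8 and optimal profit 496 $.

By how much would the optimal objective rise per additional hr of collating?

Both collating and cutting are binding at x*.
The binding rows give the dual system: 1·y_collating + 6·y_cutting = 33 and 1·y_collating + 5·y_cutting = 29.
Solving: y_collating = 9, y_cutting = 4.
Shadow price of collating = 9.

9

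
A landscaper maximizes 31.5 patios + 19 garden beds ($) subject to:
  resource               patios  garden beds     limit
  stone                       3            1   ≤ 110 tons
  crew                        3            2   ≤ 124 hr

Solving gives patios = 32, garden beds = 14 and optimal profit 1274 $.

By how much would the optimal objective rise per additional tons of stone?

2

Check each constraint at x*: stone 110/110 (tight); crew 124/124 (tight).
From A_Bᵀ y = c: 3·y_stone + 3·y_crew = 31.5; 1·y_stone + 2·y_crew = 19.
This yields shadow prices y_stone = 2, y_crew = 8.5.
Shadow price of stone = 2.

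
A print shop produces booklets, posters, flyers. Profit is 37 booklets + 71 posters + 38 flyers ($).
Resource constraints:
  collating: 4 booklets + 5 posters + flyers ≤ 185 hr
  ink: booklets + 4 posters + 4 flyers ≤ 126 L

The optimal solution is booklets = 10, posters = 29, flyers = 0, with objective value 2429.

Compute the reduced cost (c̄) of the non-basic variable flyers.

-5

Both collating and ink are binding at x*.
From A_Bᵀ y = c: 4·y_collating + 1·y_ink = 37; 5·y_collating + 4·y_ink = 71.
Solving: y_collating = 7, y_ink = 9.
Reduced cost of flyers: c₃ − yᵀa₃ = 38 − (7·1 + 9·4) = 38 − 43 = -5.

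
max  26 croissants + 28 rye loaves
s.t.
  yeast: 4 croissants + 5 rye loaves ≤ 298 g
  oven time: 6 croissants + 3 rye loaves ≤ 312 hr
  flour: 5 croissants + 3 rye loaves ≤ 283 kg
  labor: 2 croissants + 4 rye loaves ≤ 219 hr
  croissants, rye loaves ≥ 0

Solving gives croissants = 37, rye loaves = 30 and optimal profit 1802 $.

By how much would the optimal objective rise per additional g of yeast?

Check each constraint at x*: yeast 298/298 (tight); oven time 312/312 (tight); flour 275/283 (slack 8); labor 194/219 (slack 25).
Since flour, labor are not tight, their duals are 0.
Dual feasibility on the basic columns requires 4·y_yeast + 6·y_oven time = 26, 5·y_yeast + 3·y_oven time = 28.
This yields shadow prices y_yeast = 5, y_oven time = 1.
Shadow price of yeast = 5.

5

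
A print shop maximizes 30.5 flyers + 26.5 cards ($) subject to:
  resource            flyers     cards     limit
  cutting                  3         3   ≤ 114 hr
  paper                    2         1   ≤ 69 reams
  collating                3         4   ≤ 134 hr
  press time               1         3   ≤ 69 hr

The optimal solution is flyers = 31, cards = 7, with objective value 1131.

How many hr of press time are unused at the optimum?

press time used = 1·31 + 3·7 = 52; slack = 69 − 52 = 17.

17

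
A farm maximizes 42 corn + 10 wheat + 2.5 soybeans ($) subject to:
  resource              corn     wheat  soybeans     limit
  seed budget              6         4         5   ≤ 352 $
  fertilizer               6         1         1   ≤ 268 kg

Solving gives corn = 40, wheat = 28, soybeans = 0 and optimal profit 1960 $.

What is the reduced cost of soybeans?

Check each constraint at x*: seed budget 352/352 (tight); fertilizer 268/268 (tight).
The binding rows give the dual system: 6·y_seed budget + 6·y_fertilizer = 42 and 4·y_seed budget + 1·y_fertilizer = 10.
Solving: y_seed budget = 1, y_fertilizer = 6.
Reduced cost of soybeans: c₃ − yᵀa₃ = 2.5 − (1·5 + 6·1) = 2.5 − 11 = -8.5.

-8.5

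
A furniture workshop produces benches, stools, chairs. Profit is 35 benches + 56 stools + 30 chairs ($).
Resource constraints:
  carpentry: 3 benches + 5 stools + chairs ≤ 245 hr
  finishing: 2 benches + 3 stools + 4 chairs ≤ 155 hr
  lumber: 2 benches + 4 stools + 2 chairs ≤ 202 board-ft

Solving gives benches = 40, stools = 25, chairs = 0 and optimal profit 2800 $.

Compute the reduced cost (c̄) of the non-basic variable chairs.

Check each constraint at x*: carpentry 245/245 (tight); finishing 155/155 (tight); lumber 180/202 (slack 22).
By complementary slackness, y = 0 for the non-binding constraint.
Dual feasibility on the basic columns requires 3·y_carpentry + 2·y_finishing = 35, 5·y_carpentry + 3·y_finishing = 56.
Solving: y_carpentry = 7, y_finishing = 7.
Reduced cost of chairs: c₃ − yᵀa₃ = 30 − (7·1 + 7·4) = 30 − 35 = -5.

-5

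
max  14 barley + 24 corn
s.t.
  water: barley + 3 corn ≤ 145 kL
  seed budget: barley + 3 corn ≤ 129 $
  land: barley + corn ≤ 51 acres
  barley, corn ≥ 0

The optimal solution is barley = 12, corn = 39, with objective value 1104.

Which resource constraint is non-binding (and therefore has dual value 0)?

water

water: 129/145 (slack 16)
seed budget: 129/129 (binding)
land: 51/51 (binding)
By complementary slackness, a constraint with positive slack has shadow price 0 → water.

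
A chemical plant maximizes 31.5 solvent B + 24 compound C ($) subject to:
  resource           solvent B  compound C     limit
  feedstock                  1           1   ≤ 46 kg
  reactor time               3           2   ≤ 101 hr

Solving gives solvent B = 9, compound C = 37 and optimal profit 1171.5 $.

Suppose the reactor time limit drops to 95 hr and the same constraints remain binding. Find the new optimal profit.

1126.5

Check each constraint at x*: feedstock 46/46 (tight); reactor time 101/101 (tight).
The binding rows give the dual system: 1·y_feedstock + 3·y_reactor time = 31.5 and 1·y_feedstock + 2·y_reactor time = 24.
This yields shadow prices y_feedstock = 9, y_reactor time = 7.5.
Δz = y_reactor time·Δb = 7.5 × (-6) = -45, so new z* = 1171.5 − 45 = 1126.5.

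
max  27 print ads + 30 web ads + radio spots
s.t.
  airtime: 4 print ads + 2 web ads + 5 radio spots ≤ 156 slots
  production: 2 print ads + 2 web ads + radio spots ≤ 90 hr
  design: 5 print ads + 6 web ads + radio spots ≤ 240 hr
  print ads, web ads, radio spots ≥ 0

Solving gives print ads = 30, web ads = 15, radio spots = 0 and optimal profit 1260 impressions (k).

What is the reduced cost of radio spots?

Binding: production and design. Non-binding: airtime (6 unused).
Since airtime is not tight, its dual is 0.
From A_Bᵀ y = c: 2·y_production + 5·y_design = 27; 2·y_production + 6·y_design = 30.
→ y_production = 6 and y_design = 3.
Reduced cost of radio spots: c₃ − yᵀa₃ = 1 − (6·1 + 3·1) = 1 − 9 = -8.

-8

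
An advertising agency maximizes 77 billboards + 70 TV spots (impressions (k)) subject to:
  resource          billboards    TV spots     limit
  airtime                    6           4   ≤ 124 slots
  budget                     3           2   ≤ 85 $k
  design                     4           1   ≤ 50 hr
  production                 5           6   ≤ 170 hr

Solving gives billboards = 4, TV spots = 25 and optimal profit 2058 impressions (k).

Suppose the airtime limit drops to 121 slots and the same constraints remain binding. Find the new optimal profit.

2037

At the optimum: airtime uses 124 of 124 (binding); budget uses 62 of 85 (slack = 23); design uses 41 of 50 (slack = 9); production uses 170 of 170 (binding).
By complementary slackness, y = 0 for the non-binding constraints.
The binding rows give the dual system: 6·y_airtime + 5·y_production = 77 and 4·y_airtime + 6·y_production = 70.
This yields shadow prices y_airtime = 7, y_production = 7.
Δz = y_airtime·Δb = 7 × (-3) = -21, so new z* = 2058 − 21 = 2037.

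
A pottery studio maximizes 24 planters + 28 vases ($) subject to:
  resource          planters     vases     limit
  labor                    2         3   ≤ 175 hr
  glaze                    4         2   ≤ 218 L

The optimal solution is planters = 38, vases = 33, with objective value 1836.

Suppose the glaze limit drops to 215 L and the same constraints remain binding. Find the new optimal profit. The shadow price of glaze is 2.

1830

Δb = -3, so new z* = 1836 + (2)·(-3) = 1836 − 6 = 1830.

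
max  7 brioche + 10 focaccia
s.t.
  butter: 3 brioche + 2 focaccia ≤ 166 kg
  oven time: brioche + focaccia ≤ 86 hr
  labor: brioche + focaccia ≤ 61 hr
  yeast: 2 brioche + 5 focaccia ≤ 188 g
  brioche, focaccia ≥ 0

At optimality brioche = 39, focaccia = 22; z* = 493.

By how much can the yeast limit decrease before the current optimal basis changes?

Binding constraints: labor, yeast. The basis is B = [[1,1],[2,5]] with det 3.
Per unit decrease in yeast, x* moves by d = (0.3333, -0.3333).
The basis stays optimal until butter becomes binding; allowable decrease = 15 g.

15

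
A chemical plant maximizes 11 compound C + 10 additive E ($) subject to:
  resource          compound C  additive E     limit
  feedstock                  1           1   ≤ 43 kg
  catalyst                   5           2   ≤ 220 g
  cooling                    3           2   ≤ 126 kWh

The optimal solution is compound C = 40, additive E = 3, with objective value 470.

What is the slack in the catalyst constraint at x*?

catalyst used = 5·40 + 2·3 = 206; slack = 220 − 206 = 14.

14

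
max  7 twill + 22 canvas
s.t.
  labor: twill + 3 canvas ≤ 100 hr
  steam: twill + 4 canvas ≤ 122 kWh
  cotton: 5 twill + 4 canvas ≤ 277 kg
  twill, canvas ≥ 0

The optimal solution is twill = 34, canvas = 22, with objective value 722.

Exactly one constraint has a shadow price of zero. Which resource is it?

labor: 100/100 (binding)
steam: 122/122 (binding)
cotton: 258/277 (slack 19)
By complementary slackness, a constraint with positive slack has shadow price 0 → cotton.

cotton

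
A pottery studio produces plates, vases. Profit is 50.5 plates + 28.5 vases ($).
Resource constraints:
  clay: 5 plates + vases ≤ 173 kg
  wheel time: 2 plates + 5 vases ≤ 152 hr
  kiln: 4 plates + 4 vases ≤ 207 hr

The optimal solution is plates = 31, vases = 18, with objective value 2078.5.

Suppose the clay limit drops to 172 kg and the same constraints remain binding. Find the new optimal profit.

2070

Check each constraint at x*: clay 173/173 (tight); wheel time 152/152 (tight); kiln 196/207 (slack 11).
Since kiln is not tight, its dual is 0.
From A_Bᵀ y = c: 5·y_clay + 2·y_wheel time = 50.5; 1·y_clay + 5·y_wheel time = 28.5.
This yields shadow prices y_clay = 8.5, y_wheel time = 4.
Δz = y_clay·Δb = 8.5 × (-1) = -8.5, so new z* = 2078.5 − 8.5 = 2070.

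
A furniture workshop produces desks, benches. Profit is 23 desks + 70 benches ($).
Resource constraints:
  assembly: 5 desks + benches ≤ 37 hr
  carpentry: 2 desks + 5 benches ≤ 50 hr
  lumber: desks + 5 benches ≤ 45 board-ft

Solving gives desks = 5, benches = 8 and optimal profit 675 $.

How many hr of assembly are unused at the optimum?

4

assembly used = 5·5 + 1·8 = 33; slack = 37 − 33 = 4.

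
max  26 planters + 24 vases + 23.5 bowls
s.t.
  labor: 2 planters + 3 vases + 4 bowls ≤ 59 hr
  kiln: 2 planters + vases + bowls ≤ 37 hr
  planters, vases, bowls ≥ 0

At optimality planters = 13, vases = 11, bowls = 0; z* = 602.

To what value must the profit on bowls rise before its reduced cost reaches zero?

29.5

Both labor and kiln are binding at x*.
From A_Bᵀ y = c: 2·y_labor + 2·y_kiln = 26; 3·y_labor + 1·y_kiln = 24.
→ y_labor = 5.5 and y_kiln = 7.5.
bowls enters the basis when its profit ≥ yᵀa₃ = 5.5·4 + 7.5·1 = 29.5.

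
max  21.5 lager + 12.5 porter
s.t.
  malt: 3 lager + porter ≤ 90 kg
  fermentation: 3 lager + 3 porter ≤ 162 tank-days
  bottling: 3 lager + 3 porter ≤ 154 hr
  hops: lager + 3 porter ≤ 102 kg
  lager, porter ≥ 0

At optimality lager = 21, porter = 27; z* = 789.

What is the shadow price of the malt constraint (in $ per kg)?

6.5

At the optimum: malt uses 90 of 90 (binding); fermentation uses 144 of 162 (slack = 18); bottling uses 144 of 154 (slack = 10); hops uses 102 of 102 (binding).
Slack constraints have shadow price 0 (complementary slackness).
Dual feasibility on the basic columns requires 3·y_malt + 1·y_hops = 21.5, 1·y_malt + 3·y_hops = 12.5.
This yields shadow prices y_malt = 6.5, y_hops = 2.
Shadow price of malt = 6.5.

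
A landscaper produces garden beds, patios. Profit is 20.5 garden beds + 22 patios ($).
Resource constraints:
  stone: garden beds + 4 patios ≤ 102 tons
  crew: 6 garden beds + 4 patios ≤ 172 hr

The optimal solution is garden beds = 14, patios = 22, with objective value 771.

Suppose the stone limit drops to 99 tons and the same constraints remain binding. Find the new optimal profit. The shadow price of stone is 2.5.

763.5

Δb = -3, so new z* = 771 + (2.5)·(-3) = 771 − 7.5 = 763.5.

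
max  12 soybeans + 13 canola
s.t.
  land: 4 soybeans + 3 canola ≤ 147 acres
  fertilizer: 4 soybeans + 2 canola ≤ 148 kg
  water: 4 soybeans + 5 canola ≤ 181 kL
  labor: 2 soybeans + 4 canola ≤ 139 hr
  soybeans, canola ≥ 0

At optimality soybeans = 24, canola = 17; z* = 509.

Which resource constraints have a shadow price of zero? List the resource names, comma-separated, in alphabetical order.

land: 147/147 (binding)
fertilizer: 130/148 (slack 18)
water: 181/181 (binding)
labor: 116/139 (slack 23)
By complementary slackness, a constraint with positive slack has shadow price 0 → fertilizer, labor.

fertilizer, labor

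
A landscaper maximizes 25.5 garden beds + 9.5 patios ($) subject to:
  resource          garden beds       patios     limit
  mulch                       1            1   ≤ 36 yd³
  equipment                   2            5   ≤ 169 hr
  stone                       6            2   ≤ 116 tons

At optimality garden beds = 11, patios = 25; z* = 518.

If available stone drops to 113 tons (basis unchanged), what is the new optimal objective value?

Check each constraint at x*: mulch 36/36 (tight); equipment 147/169 (slack 22); stone 116/116 (tight).
Since equipment is not tight, its dual is 0.
Dual feasibility on the basic columns requires 1·y_mulch + 6·y_stone = 25.5, 1·y_mulch + 2·y_stone = 9.5.
→ y_mulch = 1.5 and y_stone = 4.
Δz = y_stone·Δb = 4 × (-3) = -12, so new z* = 518 − 12 = 506.

506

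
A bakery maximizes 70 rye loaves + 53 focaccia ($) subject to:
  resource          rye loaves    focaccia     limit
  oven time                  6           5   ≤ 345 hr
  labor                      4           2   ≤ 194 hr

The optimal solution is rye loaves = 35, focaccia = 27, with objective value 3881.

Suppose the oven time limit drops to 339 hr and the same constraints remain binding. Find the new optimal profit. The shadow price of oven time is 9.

3827

Δb = -6, so new z* = 3881 + (9)·(-6) = 3881 − 54 = 3827.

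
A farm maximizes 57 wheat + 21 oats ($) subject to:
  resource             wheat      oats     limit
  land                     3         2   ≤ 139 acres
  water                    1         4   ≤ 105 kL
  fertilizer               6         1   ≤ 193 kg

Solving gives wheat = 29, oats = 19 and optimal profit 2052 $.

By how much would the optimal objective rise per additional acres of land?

0

At the optimum: land uses 125 of 139 (slack = 14); water uses 105 of 105 (binding); fertilizer uses 193 of 193 (binding).
By complementary slackness, y = 0 for the non-binding constraint.
The binding rows give the dual system: 1·y_water + 6·y_fertilizer = 57 and 4·y_water + 1·y_fertilizer = 21.
→ y_water = 3 and y_fertilizer = 9.
Shadow price of land = 0.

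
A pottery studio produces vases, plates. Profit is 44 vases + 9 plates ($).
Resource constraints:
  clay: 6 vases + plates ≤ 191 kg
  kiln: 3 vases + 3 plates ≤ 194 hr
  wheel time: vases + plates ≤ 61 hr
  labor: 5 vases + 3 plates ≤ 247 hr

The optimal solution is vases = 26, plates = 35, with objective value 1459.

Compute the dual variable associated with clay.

7

Binding: clay and wheel time. Non-binding: kiln (11 unused), labor (12 unused).
By complementary slackness, y = 0 for the non-binding constraints.
From A_Bᵀ y = c: 6·y_clay + 1·y_wheel time = 44; 1·y_clay + 1·y_wheel time = 9.
This yields shadow prices y_clay = 7, y_wheel time = 2.
Shadow price of clay = 7.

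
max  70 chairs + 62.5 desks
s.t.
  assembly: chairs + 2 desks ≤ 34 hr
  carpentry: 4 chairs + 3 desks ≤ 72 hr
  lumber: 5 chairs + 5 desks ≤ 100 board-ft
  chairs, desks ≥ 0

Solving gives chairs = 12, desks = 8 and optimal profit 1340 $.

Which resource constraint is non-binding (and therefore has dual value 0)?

assembly

assembly: 28/34 (slack 6)
carpentry: 72/72 (binding)
lumber: 100/100 (binding)
By complementary slackness, a constraint with positive slack has shadow price 0 → assembly.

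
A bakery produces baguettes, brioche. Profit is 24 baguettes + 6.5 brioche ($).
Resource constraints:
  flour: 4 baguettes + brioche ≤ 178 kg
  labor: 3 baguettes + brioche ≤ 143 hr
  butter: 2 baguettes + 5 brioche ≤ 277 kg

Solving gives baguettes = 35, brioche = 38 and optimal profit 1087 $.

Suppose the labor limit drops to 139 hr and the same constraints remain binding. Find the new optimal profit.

Binding: flour and labor. Non-binding: butter (17 unused).
Since butter is not tight, its dual is 0.
From A_Bᵀ y = c: 4·y_flour + 3·y_labor = 24; 1·y_flour + 1·y_labor = 6.5.
→ y_flour = 4.5 and y_labor = 2.
Δz = y_labor·Δb = 2 × (-4) = -8, so new z* = 1087 − 8 = 1079.

1079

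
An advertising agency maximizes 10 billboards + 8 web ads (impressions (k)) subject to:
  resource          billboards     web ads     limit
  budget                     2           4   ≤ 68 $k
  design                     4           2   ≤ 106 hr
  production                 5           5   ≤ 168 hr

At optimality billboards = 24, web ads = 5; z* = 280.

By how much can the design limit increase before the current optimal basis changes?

Binding constraints: budget, design. The basis is B = [[2,4],[4,2]] with det -12.
Per unit increase in design, x* moves by d = (0.3333, -0.1667).
The basis stays optimal until production becomes binding; allowable increase = 27.6 hr.

27.6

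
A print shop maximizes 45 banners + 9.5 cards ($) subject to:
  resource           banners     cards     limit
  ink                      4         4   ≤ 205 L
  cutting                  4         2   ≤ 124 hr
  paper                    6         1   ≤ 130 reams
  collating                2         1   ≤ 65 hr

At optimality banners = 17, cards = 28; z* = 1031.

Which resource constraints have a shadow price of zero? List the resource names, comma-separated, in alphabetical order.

ink: 180/205 (slack 25)
cutting: 124/124 (binding)
paper: 130/130 (binding)
collating: 62/65 (slack 3)
By complementary slackness, a constraint with positive slack has shadow price 0 → collating, ink.

collating, ink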